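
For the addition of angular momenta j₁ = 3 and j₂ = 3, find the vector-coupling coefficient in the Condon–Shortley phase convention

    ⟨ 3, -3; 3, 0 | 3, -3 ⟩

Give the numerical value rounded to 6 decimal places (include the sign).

j₁+j₂−J=3  J+j₁−j₂=3  J−j₁+j₂=3  j₁+j₂+J+1=10
(j₁±m₁, j₂±m₂, J±M) = (0,6,3,3,0,6)
P² = 7776
sum k=3..3:
  [3] −1/216 = -1/216
S = -1/216
C² = P²·S² = 1/6 ; C = -0.408248

−√(1/6) = -0.408248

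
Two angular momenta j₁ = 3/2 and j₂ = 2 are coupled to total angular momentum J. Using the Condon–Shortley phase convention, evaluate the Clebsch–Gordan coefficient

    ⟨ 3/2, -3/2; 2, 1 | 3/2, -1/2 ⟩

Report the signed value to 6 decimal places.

j₁+j₂−J=2  J+j₁−j₂=1  J−j₁+j₂=2  j₁+j₂+J+1=6
(j₁±m₁, j₂±m₂, J±M) = (0,3,3,1,1,2)
P² = 8/5
sum k=2..2:
  [2] +1/2 = 1/2
S = 1/2
C² = P²·S² = 2/5 ; C = +0.632456

+√(2/5) ≈ +0.632456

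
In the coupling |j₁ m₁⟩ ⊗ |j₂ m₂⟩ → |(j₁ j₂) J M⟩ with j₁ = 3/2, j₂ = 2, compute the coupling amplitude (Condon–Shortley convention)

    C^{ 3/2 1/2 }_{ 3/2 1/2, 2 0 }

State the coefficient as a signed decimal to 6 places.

-0.447214  (= −√(1/5))

√[4·2!1!2!/6! · 2!1!2!2!2!1!] = √(16/45)
  +(−1)^0/∏(0,2,1,2,0,0)! = 1/4  (running 1/4)
  +(−1)^1/∏(1,1,0,1,1,1)! = -1  (running -3/4)
⟨..|..⟩ = √(16/45)·(-3/4) = -0.447214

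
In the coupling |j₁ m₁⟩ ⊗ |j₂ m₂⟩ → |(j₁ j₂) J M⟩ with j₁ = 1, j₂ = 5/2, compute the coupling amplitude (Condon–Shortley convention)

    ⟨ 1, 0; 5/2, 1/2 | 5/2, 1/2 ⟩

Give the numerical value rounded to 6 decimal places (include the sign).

−√(1/35) ≈ -0.169031

triangle: 1!*1!*4!/7! = 24/5040
(j±m)!: 1!*1!*3!*2!*3!*2! = 144
prefactor² = (2J+1)*Δ*N² = 144/35
  k=0: +1/(0!*1!*1!*3!*0!*1!) = 1/6
  k=1: −1/(1!*0!*0!*2!*1!*2!) = -1/4
Σ = -1/12  ⇒  CG² = 144/35*(-1/12)² = 1/35
CG = −√(1/35) = -0.169031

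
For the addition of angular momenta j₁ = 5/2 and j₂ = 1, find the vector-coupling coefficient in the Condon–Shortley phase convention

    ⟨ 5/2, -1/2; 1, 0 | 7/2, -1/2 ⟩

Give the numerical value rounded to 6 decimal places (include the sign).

j₁+j₂−J=0  J+j₁−j₂=5  J−j₁+j₂=2  j₁+j₂+J+1=8
(j₁±m₁, j₂±m₂, J±M) = (2,3,1,1,3,4)
P² = 576/7
sum k=0..0:
  [0] +1/12 = 1/12
S = 1/12
C² = P²·S² = 4/7 ; C = +0.755929

+√(4/7) ≈ +0.755929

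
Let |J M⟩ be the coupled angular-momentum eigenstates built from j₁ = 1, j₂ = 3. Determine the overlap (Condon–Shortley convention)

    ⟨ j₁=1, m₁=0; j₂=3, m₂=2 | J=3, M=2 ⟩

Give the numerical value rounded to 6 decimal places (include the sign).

triangle: 1!·1!·5!/8! = 120/40320
(j±m)!: 1!·1!·5!·1!·5!·1! = 14400
prefactor² = (2J+1)·Δ·N² = 300
  k=0: +1/(0!·1!·1!·5!·0!·0!) = 1/120
  k=1: −1/(1!·0!·0!·4!·1!·1!) = -1/24
Σ = -1/30  ⇒  CG² = 300·(-1/30)² = 1/3
CG = −√(1/3) = -0.577350

−√(1/3) ≈ -0.577350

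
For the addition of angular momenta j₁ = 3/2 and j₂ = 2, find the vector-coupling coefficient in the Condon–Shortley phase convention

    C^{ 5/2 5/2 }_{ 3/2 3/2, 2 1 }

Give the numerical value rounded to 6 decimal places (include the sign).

j₁+j₂−J=1  J+j₁−j₂=2  J−j₁+j₂=3  j₁+j₂+J+1=7
(j₁±m₁, j₂±m₂, J±M) = (3,0,3,1,5,0)
P² = 432/7
sum k=0..0:
  [0] +1/12 = 1/12
S = 1/12
C² = P²·S² = 3/7 ; C = +0.654654

+0.654654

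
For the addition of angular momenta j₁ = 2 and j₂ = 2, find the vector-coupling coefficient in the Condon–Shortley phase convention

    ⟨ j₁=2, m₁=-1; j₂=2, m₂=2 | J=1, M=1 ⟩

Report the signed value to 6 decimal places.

triangle: 3!·1!·1!/6! = 6/720
(j±m)!: 1!·3!·4!·0!·2!·0! = 288
prefactor² = (2J+1)·Δ·N² = 36/5
  k=3: −1/(3!·0!·0!·1!·1!·0!) = -1/6
Σ = -1/6  ⇒  CG² = 36/5·(-1/6)² = 1/5
CG = −√(1/5) = -0.447214

-0.447214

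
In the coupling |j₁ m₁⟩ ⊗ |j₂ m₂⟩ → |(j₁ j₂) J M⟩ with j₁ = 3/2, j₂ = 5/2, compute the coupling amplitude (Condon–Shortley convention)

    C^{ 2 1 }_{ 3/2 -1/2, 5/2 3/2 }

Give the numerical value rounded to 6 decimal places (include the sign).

√[5·2!1!3!/7! · 1!2!4!1!3!1!] = √(24/7)
  +(−1)^1/∏(1,1,1,3,0,0)! = -1/6  (running -1/6)
  +(−1)^2/∏(2,0,0,2,1,1)! = 1/4  (running 1/12)
⟨..|..⟩ = √(24/7)·(1/12) = +0.154303

+0.154303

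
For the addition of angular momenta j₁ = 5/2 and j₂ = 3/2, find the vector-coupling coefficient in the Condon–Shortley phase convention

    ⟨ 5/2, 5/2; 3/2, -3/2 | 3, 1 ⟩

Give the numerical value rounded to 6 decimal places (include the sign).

+0.353553

triangle: 1!×4!×2!/8! = 48/40320
(j±m)!: 5!×0!×0!×3!×4!×2! = 34560
prefactor² = (2J+1)×Δ×N² = 288
  k=0: +1/(0!×1!×0!×0!×4!×2!) = 1/48
Σ = 1/48  ⇒  CG² = 288×1/48² = 1/8
CG = +√(1/8) = +0.353553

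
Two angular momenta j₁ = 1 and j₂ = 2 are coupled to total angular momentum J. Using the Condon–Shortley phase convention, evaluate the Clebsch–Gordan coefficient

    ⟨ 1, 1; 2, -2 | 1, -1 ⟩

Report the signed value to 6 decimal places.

+0.774597  (= +√(3/5))

√[3·2!0!2!/5! · 2!0!0!4!0!2!] = √(48/5)
  +(−1)^0/∏(0,2,0,0,0,2)! = 1/4  (running 1/4)
⟨..|..⟩ = √(48/5)·(1/4) = +0.774597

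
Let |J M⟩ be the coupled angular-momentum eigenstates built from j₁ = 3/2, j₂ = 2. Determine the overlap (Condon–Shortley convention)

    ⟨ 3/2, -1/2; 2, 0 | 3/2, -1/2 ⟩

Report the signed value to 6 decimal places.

-0.447214  (= −√(1/5))

j₁+j₂−J=2  J+j₁−j₂=1  J−j₁+j₂=2  j₁+j₂+J+1=6
(j₁±m₁, j₂±m₂, J±M) = (1,2,2,2,1,2)
P² = 16/45
sum k=1..2:
  [1] −1/1 = -1
  [2] +1/4 = 1/4
S = -3/4
C² = P²·S² = 1/5 ; C = -0.447214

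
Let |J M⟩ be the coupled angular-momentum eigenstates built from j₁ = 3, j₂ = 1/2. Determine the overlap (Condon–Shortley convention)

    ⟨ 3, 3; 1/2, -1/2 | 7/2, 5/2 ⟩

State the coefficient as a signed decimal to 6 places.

√[8·0!6!1!/8! · 6!0!0!1!6!1!] = √(518400/7)
  +(−1)^0/∏(0,0,0,0,6,1)! = 1/720  (running 1/720)
⟨..|..⟩ = √(518400/7)·(1/720) = +0.377964

+0.377964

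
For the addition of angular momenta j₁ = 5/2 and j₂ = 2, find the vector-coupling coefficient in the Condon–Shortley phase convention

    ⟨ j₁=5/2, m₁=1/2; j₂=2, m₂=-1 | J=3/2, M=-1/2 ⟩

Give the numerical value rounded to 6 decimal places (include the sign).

triangle: 3!×2!×1!/7! = 12/5040
(j±m)!: 3!×2!×1!×3!×1!×2! = 144
prefactor² = (2J+1)×Δ×N² = 48/35
  k=0: +1/(0!×3!×2!×1!×0!×0!) = 1/12
  k=1: −1/(1!×2!×1!×0!×1!×1!) = -1/2
Σ = -5/12  ⇒  CG² = 48/35×(-5/12)² = 5/21
CG = −√(5/21) = -0.487950

-0.487950  (= −√(5/21))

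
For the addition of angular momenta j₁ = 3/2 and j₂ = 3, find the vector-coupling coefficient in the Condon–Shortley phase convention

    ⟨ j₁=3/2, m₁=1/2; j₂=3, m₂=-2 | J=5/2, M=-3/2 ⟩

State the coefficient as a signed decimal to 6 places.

triangle: 2!×1!×4!/8! = 48/40320
(j±m)!: 2!×1!×1!×5!×1!×4! = 5760
prefactor² = (2J+1)×Δ×N² = 288/7
  k=0: +1/(0!×2!×1!×1!×0!×3!) = 1/12
  k=1: −1/(1!×1!×0!×0!×1!×4!) = -1/24
Σ = 1/24  ⇒  CG² = 288/7×1/24² = 1/14
CG = +√(1/14) = +0.267261

+0.267261  (= +√(1/14))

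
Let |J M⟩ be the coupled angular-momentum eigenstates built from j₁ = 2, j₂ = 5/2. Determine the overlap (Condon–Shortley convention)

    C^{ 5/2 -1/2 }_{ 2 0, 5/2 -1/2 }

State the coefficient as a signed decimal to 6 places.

triangle: 2!×2!×3!/8! = 24/40320
(j±m)!: 2!×2!×2!×3!×2!×3! = 576
prefactor² = (2J+1)×Δ×N² = 72/35
  k=0: +1/(0!×2!×2!×2!×0!×1!) = 1/8
  k=1: −1/(1!×1!×1!×1!×1!×2!) = -1/2
  k=2: +1/(2!×0!×0!×0!×2!×3!) = 1/24
Σ = -1/3  ⇒  CG² = 72/35×(-1/3)² = 8/35
CG = −√(8/35) = -0.478091

−√(8/35) = -0.478091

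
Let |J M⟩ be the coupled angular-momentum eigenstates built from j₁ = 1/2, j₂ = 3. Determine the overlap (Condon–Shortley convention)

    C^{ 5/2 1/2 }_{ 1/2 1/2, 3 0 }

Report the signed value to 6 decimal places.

+√(3/7) ≈ +0.654654

√[6·1!0!5!/7! · 1!0!3!3!3!2!] = √(432/7)
  +(−1)^0/∏(0,1,0,3,0,2)! = 1/12  (running 1/12)
⟨..|..⟩ = √(432/7)·(1/12) = +0.654654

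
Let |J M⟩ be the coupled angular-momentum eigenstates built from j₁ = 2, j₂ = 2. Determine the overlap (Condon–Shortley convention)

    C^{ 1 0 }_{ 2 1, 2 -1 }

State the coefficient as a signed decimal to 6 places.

√[3·3!1!1!/6! · 3!1!1!3!1!1!] = √(9/10)
  +(−1)^0/∏(0,3,1,1,0,0)! = 1/6  (running 1/6)
  +(−1)^1/∏(1,2,0,0,1,1)! = -1/2  (running -1/3)
⟨..|..⟩ = √(9/10)·(-1/3) = -0.316228

−√(1/10) ≈ -0.316228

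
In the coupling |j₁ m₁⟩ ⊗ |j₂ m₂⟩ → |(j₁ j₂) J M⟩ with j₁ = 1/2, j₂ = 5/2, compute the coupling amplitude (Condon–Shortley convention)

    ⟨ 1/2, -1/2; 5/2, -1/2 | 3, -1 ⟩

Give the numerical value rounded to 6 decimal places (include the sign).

+√(2/3) = +0.816497

triangle: 0!*1!*5!/7! = 120/5040
(j±m)!: 0!*1!*2!*3!*2!*4! = 576
prefactor² = (2J+1)*Δ*N² = 96
  k=0: +1/(0!*0!*1!*2!*0!*3!) = 1/12
Σ = 1/12  ⇒  CG² = 96*1/12² = 2/3
CG = +√(2/3) = +0.816497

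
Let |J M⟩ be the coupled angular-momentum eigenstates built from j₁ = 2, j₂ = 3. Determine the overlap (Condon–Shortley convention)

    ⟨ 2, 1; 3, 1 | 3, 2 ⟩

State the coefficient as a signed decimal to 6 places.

triangle: 2!*2!*4!/9! = 96/362880
(j±m)!: 3!*1!*4!*2!*5!*1! = 34560
prefactor² = (2J+1)*Δ*N² = 64
  k=0: +1/(0!*2!*1!*4!*1!*0!) = 1/48
  k=1: −1/(1!*1!*0!*3!*2!*1!) = -1/12
Σ = -1/16  ⇒  CG² = 64*(-1/16)² = 1/4
CG = −√(1/4) = -0.500000

−√(1/4) ≈ -0.500000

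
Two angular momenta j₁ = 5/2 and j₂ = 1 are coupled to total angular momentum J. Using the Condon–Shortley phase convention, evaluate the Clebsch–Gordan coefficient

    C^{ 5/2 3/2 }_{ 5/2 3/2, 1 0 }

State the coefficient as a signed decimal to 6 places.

+√(9/35) ≈ +0.507093

triangle: 1!·4!·1!/7! = 24/5040
(j±m)!: 4!·1!·1!·1!·4!·1! = 576
prefactor² = (2J+1)·Δ·N² = 576/35
  k=0: +1/(0!·1!·1!·1!·3!·0!) = 1/6
  k=1: −1/(1!·0!·0!·0!·4!·1!) = -1/24
Σ = 1/8  ⇒  CG² = 576/35·1/8² = 9/35
CG = +√(9/35) = +0.507093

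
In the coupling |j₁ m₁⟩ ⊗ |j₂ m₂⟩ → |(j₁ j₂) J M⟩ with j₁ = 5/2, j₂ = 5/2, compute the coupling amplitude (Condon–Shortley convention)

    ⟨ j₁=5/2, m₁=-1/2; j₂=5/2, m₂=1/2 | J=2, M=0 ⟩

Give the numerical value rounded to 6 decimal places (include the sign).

√[5·3!2!2!/8! · 2!3!3!2!2!2!] = √(12/7)
  +(−1)^1/∏(1,2,2,2,0,0)! = -1/8  (running -1/8)
  +(−1)^2/∏(2,1,1,1,1,1)! = 1/2  (running 3/8)
  +(−1)^3/∏(3,0,0,0,2,2)! = -1/24  (running 1/3)
⟨..|..⟩ = √(12/7)·(1/3) = +0.436436

+0.436436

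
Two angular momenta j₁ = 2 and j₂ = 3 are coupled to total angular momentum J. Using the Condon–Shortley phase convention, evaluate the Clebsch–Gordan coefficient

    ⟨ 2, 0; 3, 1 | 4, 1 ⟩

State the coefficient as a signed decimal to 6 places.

−√(3/28) = -0.327327

triangle: 1!×3!×5!/10! = 720/3628800
(j±m)!: 2!×2!×4!×2!×5!×3! = 138240
prefactor² = (2J+1)×Δ×N² = 1728/7
  k=0: +1/(0!×1!×2!×4!×1!×1!) = 1/48
  k=1: −1/(1!×0!×1!×3!×2!×2!) = -1/24
Σ = -1/48  ⇒  CG² = 1728/7×(-1/48)² = 3/28
CG = −√(3/28) = -0.327327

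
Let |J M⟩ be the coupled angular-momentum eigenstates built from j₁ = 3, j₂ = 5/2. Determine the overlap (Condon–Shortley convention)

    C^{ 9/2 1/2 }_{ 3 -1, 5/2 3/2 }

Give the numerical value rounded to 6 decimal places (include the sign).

j₁+j₂−J=1  J+j₁−j₂=5  J−j₁+j₂=4  j₁+j₂+J+1=11
(j₁±m₁, j₂±m₂, J±M) = (2,4,4,1,5,4)
P² = 184320/77
sum k=0..1:
  [0] +1/576 = 1/576
  [1] −1/72 = -1/72
S = -7/576
C² = P²·S² = 35/99 ; C = -0.594588

−√(35/99) = -0.594588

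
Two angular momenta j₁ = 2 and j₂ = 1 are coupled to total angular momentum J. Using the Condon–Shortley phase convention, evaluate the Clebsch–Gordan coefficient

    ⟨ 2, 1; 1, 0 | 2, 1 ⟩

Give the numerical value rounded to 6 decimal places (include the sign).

triangle: 1!·3!·1!/6! = 6/720
(j±m)!: 3!·1!·1!·1!·3!·1! = 36
prefactor² = (2J+1)·Δ·N² = 3/2
  k=0: +1/(0!·1!·1!·1!·2!·0!) = 1/2
  k=1: −1/(1!·0!·0!·0!·3!·1!) = -1/6
Σ = 1/3  ⇒  CG² = 3/2·1/3² = 1/6
CG = +√(1/6) = +0.408248

+0.408248  (= +√(1/6))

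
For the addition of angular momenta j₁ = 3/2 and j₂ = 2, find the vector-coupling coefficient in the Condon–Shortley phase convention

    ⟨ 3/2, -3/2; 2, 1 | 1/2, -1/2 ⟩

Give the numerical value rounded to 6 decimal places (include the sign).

−√(1/10) ≈ -0.316228

j₁+j₂−J=3  J+j₁−j₂=0  J−j₁+j₂=1  j₁+j₂+J+1=5
(j₁±m₁, j₂±m₂, J±M) = (0,3,3,1,0,1)
P² = 18/5
sum k=3..3:
  [3] −1/6 = -1/6
S = -1/6
C² = P²·S² = 1/10 ; C = -0.316228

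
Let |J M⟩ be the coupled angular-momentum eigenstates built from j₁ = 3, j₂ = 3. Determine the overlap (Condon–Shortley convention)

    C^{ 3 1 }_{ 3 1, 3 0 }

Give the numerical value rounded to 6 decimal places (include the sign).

-0.408248  (= −√(1/6))

j₁+j₂−J=3  J+j₁−j₂=3  J−j₁+j₂=3  j₁+j₂+J+1=10
(j₁±m₁, j₂±m₂, J±M) = (4,2,3,3,4,2)
P² = 864/25
sum k=0..2:
  [0] +1/72 = 1/72
  [1] −1/8 = -1/8
  [2] +1/24 = 1/24
S = -5/72
C² = P²·S² = 1/6 ; C = -0.408248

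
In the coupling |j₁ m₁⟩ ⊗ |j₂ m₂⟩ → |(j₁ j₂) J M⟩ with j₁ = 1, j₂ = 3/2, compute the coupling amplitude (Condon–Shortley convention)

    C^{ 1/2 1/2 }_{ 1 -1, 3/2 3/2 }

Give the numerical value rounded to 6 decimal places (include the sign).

triangle: 2!*0!*1!/4! = 2/24
(j±m)!: 0!*2!*3!*0!*1!*0! = 12
prefactor² = (2J+1)*Δ*N² = 2
  k=2: +1/(2!*0!*0!*1!*0!*0!) = 1/2
Σ = 1/2  ⇒  CG² = 2*1/2² = 1/2
CG = +√(1/2) = +0.707107

+0.707107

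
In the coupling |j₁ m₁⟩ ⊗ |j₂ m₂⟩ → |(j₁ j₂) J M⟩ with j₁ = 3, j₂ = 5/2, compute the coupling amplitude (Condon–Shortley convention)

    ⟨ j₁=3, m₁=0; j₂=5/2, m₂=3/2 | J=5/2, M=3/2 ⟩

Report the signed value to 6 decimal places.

√[6·3!3!2!/9! · 3!3!4!1!4!1!] = √(864/35)
  +(−1)^2/∏(2,1,1,2,2,0)! = 1/8  (running 1/8)
  +(−1)^3/∏(3,0,0,1,3,1)! = -1/36  (running 7/72)
⟨..|..⟩ = √(864/35)·(7/72) = +0.483046

+√(7/30) ≈ +0.483046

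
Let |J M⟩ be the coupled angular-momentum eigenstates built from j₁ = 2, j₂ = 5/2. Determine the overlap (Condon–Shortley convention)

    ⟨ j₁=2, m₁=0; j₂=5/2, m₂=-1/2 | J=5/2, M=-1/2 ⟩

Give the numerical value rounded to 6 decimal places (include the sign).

√[6·2!2!3!/8! · 2!2!2!3!2!3!] = √(72/35)
  +(−1)^0/∏(0,2,2,2,0,1)! = 1/8  (running 1/8)
  +(−1)^1/∏(1,1,1,1,1,2)! = -1/2  (running -3/8)
  +(−1)^2/∏(2,0,0,0,2,3)! = 1/24  (running -1/3)
⟨..|..⟩ = √(72/35)·(-1/3) = -0.478091

−√(8/35) = -0.478091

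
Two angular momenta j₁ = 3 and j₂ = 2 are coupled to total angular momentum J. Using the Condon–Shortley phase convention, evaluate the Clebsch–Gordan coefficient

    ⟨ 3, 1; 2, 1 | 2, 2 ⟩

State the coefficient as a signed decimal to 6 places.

+√(3/14) ≈ +0.462910

j₁+j₂−J=3  J+j₁−j₂=3  J−j₁+j₂=1  j₁+j₂+J+1=8
(j₁±m₁, j₂±m₂, J±M) = (4,2,3,1,4,0)
P² = 216/7
sum k=2..2:
  [2] +1/12 = 1/12
S = 1/12
C² = P²·S² = 3/14 ; C = +0.462910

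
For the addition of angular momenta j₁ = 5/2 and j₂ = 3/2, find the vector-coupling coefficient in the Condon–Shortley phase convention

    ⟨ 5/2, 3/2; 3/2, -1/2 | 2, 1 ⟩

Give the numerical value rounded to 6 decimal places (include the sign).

√[5·2!3!1!/7! · 4!1!1!2!3!1!] = √(24/7)
  +(−1)^0/∏(0,2,1,1,2,0)! = 1/4  (running 1/4)
  +(−1)^1/∏(1,1,0,0,3,1)! = -1/6  (running 1/12)
⟨..|..⟩ = √(24/7)·(1/12) = +0.154303

+√(1/42) = +0.154303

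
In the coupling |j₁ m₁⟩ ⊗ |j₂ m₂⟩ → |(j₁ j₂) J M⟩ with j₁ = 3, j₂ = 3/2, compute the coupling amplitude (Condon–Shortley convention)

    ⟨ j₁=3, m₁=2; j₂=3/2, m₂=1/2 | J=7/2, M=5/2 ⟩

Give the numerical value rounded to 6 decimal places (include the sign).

j₁+j₂−J=1  J+j₁−j₂=5  J−j₁+j₂=2  j₁+j₂+J+1=9
(j₁±m₁, j₂±m₂, J±M) = (5,1,2,1,6,1)
P² = 6400/7
sum k=0..1:
  [0] +1/48 = 1/48
  [1] −1/120 = -1/120
S = 1/80
C² = P²·S² = 1/7 ; C = +0.377964

+√(1/7) ≈ +0.377964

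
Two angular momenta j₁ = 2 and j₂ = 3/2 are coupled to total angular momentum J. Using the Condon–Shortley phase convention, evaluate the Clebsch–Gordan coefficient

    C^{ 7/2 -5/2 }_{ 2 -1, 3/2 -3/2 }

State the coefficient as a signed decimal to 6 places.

+√(4/7) ≈ +0.755929

j₁+j₂−J=0  J+j₁−j₂=4  J−j₁+j₂=3  j₁+j₂+J+1=8
(j₁±m₁, j₂±m₂, J±M) = (1,3,0,3,1,6)
P² = 5184/7
sum k=0..0:
  [0] +1/36 = 1/36
S = 1/36
C² = P²·S² = 4/7 ; C = +0.755929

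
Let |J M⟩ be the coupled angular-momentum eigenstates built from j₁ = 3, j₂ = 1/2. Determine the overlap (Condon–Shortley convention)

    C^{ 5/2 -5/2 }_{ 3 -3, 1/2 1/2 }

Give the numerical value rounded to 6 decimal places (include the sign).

−√(6/7) ≈ -0.925820

j₁+j₂−J=1  J+j₁−j₂=5  J−j₁+j₂=0  j₁+j₂+J+1=7
(j₁±m₁, j₂±m₂, J±M) = (0,6,1,0,0,5)
P² = 86400/7
sum k=1..1:
  [1] −1/120 = -1/120
S = -1/120
C² = P²·S² = 6/7 ; C = -0.925820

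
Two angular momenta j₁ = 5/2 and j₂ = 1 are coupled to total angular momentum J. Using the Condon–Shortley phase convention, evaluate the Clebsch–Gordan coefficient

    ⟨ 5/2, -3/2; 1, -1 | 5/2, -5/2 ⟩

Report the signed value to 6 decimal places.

+√(2/7) ≈ +0.534522

j₁+j₂−J=1  J+j₁−j₂=4  J−j₁+j₂=1  j₁+j₂+J+1=7
(j₁±m₁, j₂±m₂, J±M) = (1,4,0,2,0,5)
P² = 1152/7
sum k=0..0:
  [0] +1/24 = 1/24
S = 1/24
C² = P²·S² = 2/7 ; C = +0.534522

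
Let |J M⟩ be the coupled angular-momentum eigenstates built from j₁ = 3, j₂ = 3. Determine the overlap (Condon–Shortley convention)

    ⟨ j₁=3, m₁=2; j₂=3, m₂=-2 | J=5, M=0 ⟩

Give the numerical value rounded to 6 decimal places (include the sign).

+√(4/21) ≈ +0.436436

√[11·1!5!5!/12! · 5!1!1!5!5!5!] = √(480000/7)
  +(−1)^0/∏(0,1,1,1,4,4)! = 1/576  (running 1/576)
  +(−1)^1/∏(1,0,0,0,5,5)! = -1/14400  (running 1/600)
⟨..|..⟩ = √(480000/7)·(1/600) = +0.436436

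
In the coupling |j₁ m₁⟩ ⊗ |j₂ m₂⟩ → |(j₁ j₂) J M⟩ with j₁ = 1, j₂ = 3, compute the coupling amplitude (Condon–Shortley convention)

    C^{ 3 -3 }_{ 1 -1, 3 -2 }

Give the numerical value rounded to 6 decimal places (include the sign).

√[7·1!1!5!/8! · 0!2!1!5!0!6!] = √(3600)
  +(−1)^1/∏(1,0,1,0,0,5)! = -1/120  (running -1/120)
⟨..|..⟩ = √(3600)·(-1/120) = -0.500000

−√(1/4) = -0.500000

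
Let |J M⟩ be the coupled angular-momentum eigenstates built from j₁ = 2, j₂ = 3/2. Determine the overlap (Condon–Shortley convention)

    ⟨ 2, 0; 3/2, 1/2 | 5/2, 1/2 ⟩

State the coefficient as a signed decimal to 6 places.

−√(3/35) = -0.292770

j₁+j₂−J=1  J+j₁−j₂=3  J−j₁+j₂=2  j₁+j₂+J+1=7
(j₁±m₁, j₂±m₂, J±M) = (2,2,2,1,3,2)
P² = 48/35
sum k=0..1:
  [0] +1/4 = 1/4
  [1] −1/2 = -1/2
S = -1/4
C² = P²·S² = 3/35 ; C = -0.292770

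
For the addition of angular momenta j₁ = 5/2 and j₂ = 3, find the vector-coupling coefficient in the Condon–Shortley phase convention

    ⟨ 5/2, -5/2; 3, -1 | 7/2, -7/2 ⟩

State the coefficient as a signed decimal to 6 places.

+√(2/9) ≈ +0.471405

triangle: 2!*3!*4!/10! = 288/3628800
(j±m)!: 0!*5!*2!*4!*0!*7! = 29030400
prefactor² = (2J+1)*Δ*N² = 18432
  k=2: +1/(2!*0!*3!*0!*0!*4!) = 1/288
Σ = 1/288  ⇒  CG² = 18432*1/288² = 2/9
CG = +√(2/9) = +0.471405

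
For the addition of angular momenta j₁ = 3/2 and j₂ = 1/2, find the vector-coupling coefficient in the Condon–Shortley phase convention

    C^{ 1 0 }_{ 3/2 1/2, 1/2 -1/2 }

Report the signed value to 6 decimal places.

triangle: 1!*2!*0!/4! = 2/24
(j±m)!: 2!*1!*0!*1!*1!*1! = 2
prefactor² = (2J+1)*Δ*N² = 1/2
  k=0: +1/(0!*1!*1!*0!*1!*0!) = 1
Σ = 1  ⇒  CG² = 1/2*1² = 1/2
CG = +√(1/2) = +0.707107

+√(1/2) ≈ +0.707107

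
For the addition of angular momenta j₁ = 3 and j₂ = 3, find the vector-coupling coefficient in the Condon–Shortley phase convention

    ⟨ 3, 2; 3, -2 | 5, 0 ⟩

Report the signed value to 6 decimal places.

triangle: 1!·5!·5!/12! = 14400/479001600
(j±m)!: 5!·1!·1!·5!·5!·5! = 207360000
prefactor² = (2J+1)·Δ·N² = 480000/7
  k=0: +1/(0!·1!·1!·1!·4!·4!) = 1/576
  k=1: −1/(1!·0!·0!·0!·5!·5!) = -1/14400
Σ = 1/600  ⇒  CG² = 480000/7·1/600² = 4/21
CG = +√(4/21) = +0.436436

+√(4/21) = +0.436436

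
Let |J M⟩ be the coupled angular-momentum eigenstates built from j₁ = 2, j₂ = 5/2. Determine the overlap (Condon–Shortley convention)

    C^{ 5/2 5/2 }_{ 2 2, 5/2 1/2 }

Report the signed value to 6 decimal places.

+√(3/14) ≈ +0.462910

√[6·2!2!3!/8! · 4!0!3!2!5!0!] = √(864/7)
  +(−1)^0/∏(0,2,0,3,2,0)! = 1/24  (running 1/24)
⟨..|..⟩ = √(864/7)·(1/24) = +0.462910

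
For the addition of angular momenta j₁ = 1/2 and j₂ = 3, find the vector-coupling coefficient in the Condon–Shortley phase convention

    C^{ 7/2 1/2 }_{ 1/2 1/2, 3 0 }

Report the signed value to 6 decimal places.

triangle: 0!·1!·6!/8! = 720/40320
(j±m)!: 1!·0!·3!·3!·4!·3! = 5184
prefactor² = (2J+1)·Δ·N² = 5184/7
  k=0: +1/(0!·0!·0!·3!·1!·3!) = 1/36
Σ = 1/36  ⇒  CG² = 5184/7·1/36² = 4/7
CG = +√(4/7) = +0.755929

+√(4/7) = +0.755929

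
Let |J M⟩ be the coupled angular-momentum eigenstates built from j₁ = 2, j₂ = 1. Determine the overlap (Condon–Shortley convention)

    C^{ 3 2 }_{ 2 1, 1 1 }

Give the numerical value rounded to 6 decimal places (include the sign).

+0.816497  (= +√(2/3))

√[7·0!4!2!/7! · 3!1!2!0!5!1!] = √(96)
  +(−1)^0/∏(0,0,1,2,3,0)! = 1/12  (running 1/12)
⟨..|..⟩ = √(96)·(1/12) = +0.816497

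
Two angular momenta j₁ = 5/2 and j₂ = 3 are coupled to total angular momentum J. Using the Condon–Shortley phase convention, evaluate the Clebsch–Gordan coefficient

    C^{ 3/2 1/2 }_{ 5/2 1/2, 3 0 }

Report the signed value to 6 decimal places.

√[4·4!1!2!/8! · 3!2!3!3!2!1!] = √(144/35)
  +(−1)^1/∏(1,3,1,2,0,0)! = -1/12  (running -1/12)
  +(−1)^2/∏(2,2,0,1,1,1)! = 1/4  (running 1/6)
⟨..|..⟩ = √(144/35)·(1/6) = +0.338062

+0.338062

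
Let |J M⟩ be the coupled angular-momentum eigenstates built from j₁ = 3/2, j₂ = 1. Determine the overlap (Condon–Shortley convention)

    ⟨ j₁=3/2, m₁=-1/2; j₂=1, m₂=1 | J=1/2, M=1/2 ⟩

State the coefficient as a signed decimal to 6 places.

+0.408248  (= +√(1/6))

triangle: 2!*1!*0!/4! = 2/24
(j±m)!: 1!*2!*2!*0!*1!*0! = 4
prefactor² = (2J+1)*Δ*N² = 2/3
  k=2: +1/(2!*0!*0!*0!*1!*0!) = 1/2
Σ = 1/2  ⇒  CG² = 2/3*1/2² = 1/6
CG = +√(1/6) = +0.408248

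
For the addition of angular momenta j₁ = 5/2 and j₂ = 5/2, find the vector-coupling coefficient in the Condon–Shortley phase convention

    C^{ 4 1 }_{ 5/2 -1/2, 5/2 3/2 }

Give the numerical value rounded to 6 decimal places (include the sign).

√[9·1!4!4!/10! · 2!3!4!1!5!3!] = √(10368/35)
  +(−1)^0/∏(0,1,3,4,1,0)! = 1/144  (running 1/144)
  +(−1)^1/∏(1,0,2,3,2,1)! = -1/24  (running -5/144)
⟨..|..⟩ = √(10368/35)·(-5/144) = -0.597614

-0.597614  (= −√(5/14))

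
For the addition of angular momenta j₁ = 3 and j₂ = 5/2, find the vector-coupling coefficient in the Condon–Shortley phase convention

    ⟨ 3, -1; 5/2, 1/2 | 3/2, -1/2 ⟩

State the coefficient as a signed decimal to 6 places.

j₁+j₂−J=4  J+j₁−j₂=2  J−j₁+j₂=1  j₁+j₂+J+1=8
(j₁±m₁, j₂±m₂, J±M) = (2,4,3,2,1,2)
P² = 192/35
sum k=2..3:
  [2] +1/8 = 1/8
  [3] −1/6 = -1/6
S = -1/24
C² = P²·S² = 1/105 ; C = -0.097590

−√(1/105) = -0.097590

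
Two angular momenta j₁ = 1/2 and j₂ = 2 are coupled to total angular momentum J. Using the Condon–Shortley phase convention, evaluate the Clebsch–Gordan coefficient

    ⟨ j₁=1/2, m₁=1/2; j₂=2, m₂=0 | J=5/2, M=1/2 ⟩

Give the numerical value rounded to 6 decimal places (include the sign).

+√(3/5) ≈ +0.774597

√[6·0!1!4!/6! · 1!0!2!2!3!2!] = √(48/5)
  +(−1)^0/∏(0,0,0,2,1,2)! = 1/4  (running 1/4)
⟨..|..⟩ = √(48/5)·(1/4) = +0.774597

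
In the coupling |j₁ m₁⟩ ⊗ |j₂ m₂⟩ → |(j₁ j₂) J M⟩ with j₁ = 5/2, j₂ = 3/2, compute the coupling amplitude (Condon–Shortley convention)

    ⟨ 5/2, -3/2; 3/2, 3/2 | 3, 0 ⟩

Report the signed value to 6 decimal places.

-0.547723

triangle: 1!×4!×2!/8! = 48/40320
(j±m)!: 1!×4!×3!×0!×3!×3! = 5184
prefactor² = (2J+1)×Δ×N² = 216/5
  k=1: −1/(1!×0!×3!×2!×1!×0!) = -1/12
Σ = -1/12  ⇒  CG² = 216/5×(-1/12)² = 3/10
CG = −√(3/10) = -0.547723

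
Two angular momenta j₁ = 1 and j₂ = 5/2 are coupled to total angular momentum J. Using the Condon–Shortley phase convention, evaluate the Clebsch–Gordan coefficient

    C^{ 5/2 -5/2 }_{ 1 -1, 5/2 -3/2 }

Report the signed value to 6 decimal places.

√[6·1!1!4!/7! · 0!2!1!4!0!5!] = √(1152/7)
  +(−1)^1/∏(1,0,1,0,0,4)! = -1/24  (running -1/24)
⟨..|..⟩ = √(1152/7)·(-1/24) = -0.534522

-0.534522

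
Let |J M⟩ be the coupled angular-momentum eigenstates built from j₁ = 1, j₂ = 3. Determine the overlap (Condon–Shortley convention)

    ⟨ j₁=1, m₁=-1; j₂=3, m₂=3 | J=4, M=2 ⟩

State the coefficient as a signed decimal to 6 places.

j₁+j₂−J=0  J+j₁−j₂=2  J−j₁+j₂=6  j₁+j₂+J+1=9
(j₁±m₁, j₂±m₂, J±M) = (0,2,6,0,6,2)
P² = 518400/7
sum k=0..0:
  [0] +1/1440 = 1/1440
S = 1/1440
C² = P²·S² = 1/28 ; C = +0.188982

+0.188982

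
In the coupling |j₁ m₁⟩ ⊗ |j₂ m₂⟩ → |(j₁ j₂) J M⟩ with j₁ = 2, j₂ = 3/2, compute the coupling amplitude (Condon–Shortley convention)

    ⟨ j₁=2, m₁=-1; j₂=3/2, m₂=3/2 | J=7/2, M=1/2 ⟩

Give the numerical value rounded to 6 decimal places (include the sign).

+√(4/35) ≈ +0.338062

√[8·0!4!3!/8! · 1!3!3!0!4!3!] = √(5184/35)
  +(−1)^0/∏(0,0,3,3,1,0)! = 1/36  (running 1/36)
⟨..|..⟩ = √(5184/35)·(1/36) = +0.338062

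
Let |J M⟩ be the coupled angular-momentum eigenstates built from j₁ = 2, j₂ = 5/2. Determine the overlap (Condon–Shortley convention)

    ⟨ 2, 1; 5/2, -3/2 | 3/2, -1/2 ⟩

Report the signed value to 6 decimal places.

j₁+j₂−J=3  J+j₁−j₂=1  J−j₁+j₂=2  j₁+j₂+J+1=7
(j₁±m₁, j₂±m₂, J±M) = (3,1,1,4,1,2)
P² = 96/35
sum k=0..1:
  [0] +1/6 = 1/6
  [1] −1/4 = -1/4
S = -1/12
C² = P²·S² = 2/105 ; C = -0.138013

−√(2/105) = -0.138013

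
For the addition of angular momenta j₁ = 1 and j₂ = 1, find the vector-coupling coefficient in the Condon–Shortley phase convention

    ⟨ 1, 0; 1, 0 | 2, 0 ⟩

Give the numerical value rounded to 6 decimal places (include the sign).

triangle: 0!*2!*2!/5! = 4/120
(j±m)!: 1!*1!*1!*1!*2!*2! = 4
prefactor² = (2J+1)*Δ*N² = 2/3
  k=0: +1/(0!*0!*1!*1!*1!*1!) = 1
Σ = 1  ⇒  CG² = 2/3*1² = 2/3
CG = +√(2/3) = +0.816497

+0.816497  (= +√(2/3))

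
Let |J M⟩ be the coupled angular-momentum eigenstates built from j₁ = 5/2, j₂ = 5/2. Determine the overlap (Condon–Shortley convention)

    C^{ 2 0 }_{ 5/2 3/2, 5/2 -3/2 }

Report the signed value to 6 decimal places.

+0.109109

j₁+j₂−J=3  J+j₁−j₂=2  J−j₁+j₂=2  j₁+j₂+J+1=8
(j₁±m₁, j₂±m₂, J±M) = (4,1,1,4,2,2)
P² = 48/7
sum k=0..1:
  [0] +1/6 = 1/6
  [1] −1/8 = -1/8
S = 1/24
C² = P²·S² = 1/84 ; C = +0.109109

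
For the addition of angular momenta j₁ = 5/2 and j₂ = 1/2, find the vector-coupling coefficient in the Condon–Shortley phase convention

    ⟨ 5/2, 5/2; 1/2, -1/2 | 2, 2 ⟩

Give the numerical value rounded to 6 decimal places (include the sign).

√[5·1!4!0!/6! · 5!0!0!1!4!0!] = √(480)
  +(−1)^0/∏(0,1,0,0,4,0)! = 1/24  (running 1/24)
⟨..|..⟩ = √(480)·(1/24) = +0.912871

+0.912871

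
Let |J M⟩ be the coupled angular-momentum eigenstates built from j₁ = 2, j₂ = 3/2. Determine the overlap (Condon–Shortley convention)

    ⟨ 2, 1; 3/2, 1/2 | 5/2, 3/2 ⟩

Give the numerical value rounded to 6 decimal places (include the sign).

+0.169031  (= +√(1/35))

triangle: 1!×3!×2!/7! = 12/5040
(j±m)!: 3!×1!×2!×1!×4!×1! = 288
prefactor² = (2J+1)×Δ×N² = 144/35
  k=0: +1/(0!×1!×1!×2!×2!×0!) = 1/4
  k=1: −1/(1!×0!×0!×1!×3!×1!) = -1/6
Σ = 1/12  ⇒  CG² = 144/35×1/12² = 1/35
CG = +√(1/35) = +0.169031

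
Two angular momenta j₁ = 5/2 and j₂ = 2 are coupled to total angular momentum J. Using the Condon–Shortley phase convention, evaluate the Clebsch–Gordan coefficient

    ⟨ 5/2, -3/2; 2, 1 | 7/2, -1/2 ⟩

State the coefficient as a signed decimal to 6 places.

−√(121/315) ≈ -0.619780

j₁+j₂−J=1  J+j₁−j₂=4  J−j₁+j₂=3  j₁+j₂+J+1=9
(j₁±m₁, j₂±m₂, J±M) = (1,4,3,1,3,4)
P² = 2304/35
sum k=0..1:
  [0] +1/144 = 1/144
  [1] −1/12 = -1/12
S = -11/144
C² = P²·S² = 121/315 ; C = -0.619780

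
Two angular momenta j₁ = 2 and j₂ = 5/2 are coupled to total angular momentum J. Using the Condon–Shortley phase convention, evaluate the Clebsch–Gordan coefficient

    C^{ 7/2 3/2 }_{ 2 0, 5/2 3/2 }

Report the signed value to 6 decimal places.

√[8·1!3!4!/9! · 2!2!4!1!5!2!] = √(512/7)
  +(−1)^0/∏(0,1,2,4,1,0)! = 1/48  (running 1/48)
  +(−1)^1/∏(1,0,1,3,2,1)! = -1/12  (running -1/16)
⟨..|..⟩ = √(512/7)·(-1/16) = -0.534522

−√(2/7) = -0.534522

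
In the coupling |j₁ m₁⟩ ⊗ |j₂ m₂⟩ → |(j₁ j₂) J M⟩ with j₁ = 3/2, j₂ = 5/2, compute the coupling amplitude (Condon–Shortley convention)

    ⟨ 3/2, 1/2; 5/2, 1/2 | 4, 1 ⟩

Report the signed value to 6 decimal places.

+0.731925  (= +√(15/28))

triangle: 0!*3!*5!/9! = 720/362880
(j±m)!: 2!*1!*3!*2!*5!*3! = 17280
prefactor² = (2J+1)*Δ*N² = 2160/7
  k=0: +1/(0!*0!*1!*3!*2!*2!) = 1/24
Σ = 1/24  ⇒  CG² = 2160/7*1/24² = 15/28
CG = +√(15/28) = +0.731925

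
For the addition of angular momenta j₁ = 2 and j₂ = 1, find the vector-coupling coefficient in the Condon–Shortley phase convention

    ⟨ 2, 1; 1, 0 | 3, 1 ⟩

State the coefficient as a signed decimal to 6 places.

+0.730297

√[7·0!4!2!/7! · 3!1!1!1!4!2!] = √(96/5)
  +(−1)^0/∏(0,0,1,1,3,1)! = 1/6  (running 1/6)
⟨..|..⟩ = √(96/5)·(1/6) = +0.730297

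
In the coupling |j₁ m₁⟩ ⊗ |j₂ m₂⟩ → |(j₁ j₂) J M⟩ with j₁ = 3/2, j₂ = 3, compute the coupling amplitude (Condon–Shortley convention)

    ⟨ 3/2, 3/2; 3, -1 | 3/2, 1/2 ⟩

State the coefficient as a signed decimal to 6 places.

+0.338062

j₁+j₂−J=3  J+j₁−j₂=0  J−j₁+j₂=3  j₁+j₂+J+1=7
(j₁±m₁, j₂±m₂, J±M) = (3,0,2,4,2,1)
P² = 576/35
sum k=0..0:
  [0] +1/12 = 1/12
S = 1/12
C² = P²·S² = 4/35 ; C = +0.338062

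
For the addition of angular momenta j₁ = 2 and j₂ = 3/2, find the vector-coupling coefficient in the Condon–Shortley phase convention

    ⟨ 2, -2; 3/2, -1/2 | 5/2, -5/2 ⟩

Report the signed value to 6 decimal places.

j₁+j₂−J=1  J+j₁−j₂=3  J−j₁+j₂=2  j₁+j₂+J+1=7
(j₁±m₁, j₂±m₂, J±M) = (0,4,1,2,0,5)
P² = 576/7
sum k=1..1:
  [1] −1/12 = -1/12
S = -1/12
C² = P²·S² = 4/7 ; C = -0.755929

-0.755929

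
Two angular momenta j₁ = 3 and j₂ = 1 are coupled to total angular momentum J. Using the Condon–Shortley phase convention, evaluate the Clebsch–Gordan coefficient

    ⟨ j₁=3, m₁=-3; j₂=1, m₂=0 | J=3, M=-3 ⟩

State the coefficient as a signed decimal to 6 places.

triangle: 1!×5!×1!/8! = 120/40320
(j±m)!: 0!×6!×1!×1!×0!×6! = 518400
prefactor² = (2J+1)×Δ×N² = 10800
  k=1: −1/(1!×0!×5!×0!×0!×1!) = -1/120
Σ = -1/120  ⇒  CG² = 10800×(-1/120)² = 3/4
CG = −√(3/4) = -0.866025

−√(3/4) = -0.866025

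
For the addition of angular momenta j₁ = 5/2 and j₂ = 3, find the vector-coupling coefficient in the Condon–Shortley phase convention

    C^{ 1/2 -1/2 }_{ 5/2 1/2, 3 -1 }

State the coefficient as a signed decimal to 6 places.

+√(4/21) ≈ +0.436436

triangle: 5!×0!×1!/7! = 120/5040
(j±m)!: 3!×2!×2!×4!×0!×1! = 576
prefactor² = (2J+1)×Δ×N² = 192/7
  k=2: +1/(2!×3!×0!×0!×0!×1!) = 1/12
Σ = 1/12  ⇒  CG² = 192/7×1/12² = 4/21
CG = +√(4/21) = +0.436436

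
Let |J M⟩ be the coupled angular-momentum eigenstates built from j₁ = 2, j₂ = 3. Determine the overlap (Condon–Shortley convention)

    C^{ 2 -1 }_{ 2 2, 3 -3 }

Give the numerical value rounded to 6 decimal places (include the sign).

+0.597614  (= +√(5/14))

j₁+j₂−J=3  J+j₁−j₂=1  J−j₁+j₂=3  j₁+j₂+J+1=8
(j₁±m₁, j₂±m₂, J±M) = (4,0,0,6,1,3)
P² = 3240/7
sum k=0..0:
  [0] +1/36 = 1/36
S = 1/36
C² = P²·S² = 5/14 ; C = +0.597614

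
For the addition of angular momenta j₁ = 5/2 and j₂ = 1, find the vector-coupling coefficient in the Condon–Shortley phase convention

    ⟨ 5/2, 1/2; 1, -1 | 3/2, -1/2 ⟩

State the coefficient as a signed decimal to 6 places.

+0.447214

√[4·2!3!0!/6! · 3!2!0!2!1!2!] = √(16/5)
  +(−1)^0/∏(0,2,2,0,1,0)! = 1/4  (running 1/4)
⟨..|..⟩ = √(16/5)·(1/4) = +0.447214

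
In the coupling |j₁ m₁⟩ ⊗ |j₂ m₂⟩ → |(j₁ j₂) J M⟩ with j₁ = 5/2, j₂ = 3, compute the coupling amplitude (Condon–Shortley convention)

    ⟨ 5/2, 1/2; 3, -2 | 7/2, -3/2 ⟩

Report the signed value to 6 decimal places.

j₁+j₂−J=2  J+j₁−j₂=3  J−j₁+j₂=4  j₁+j₂+J+1=10
(j₁±m₁, j₂±m₂, J±M) = (3,2,1,5,2,5)
P² = 1536/7
sum k=0..1:
  [0] +1/24 = 1/24
  [1] −1/48 = -1/48
S = 1/48
C² = P²·S² = 2/21 ; C = +0.308607

+0.308607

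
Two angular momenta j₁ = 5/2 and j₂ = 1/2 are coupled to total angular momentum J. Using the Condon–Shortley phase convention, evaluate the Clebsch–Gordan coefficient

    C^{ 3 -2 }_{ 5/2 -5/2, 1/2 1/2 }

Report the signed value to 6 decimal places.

+√(1/6) ≈ +0.408248

triangle: 0!×5!×1!/7! = 120/5040
(j±m)!: 0!×5!×1!×0!×1!×5! = 14400
prefactor² = (2J+1)×Δ×N² = 2400
  k=0: +1/(0!×0!×5!×1!×0!×0!) = 1/120
Σ = 1/120  ⇒  CG² = 2400×1/120² = 1/6
CG = +√(1/6) = +0.408248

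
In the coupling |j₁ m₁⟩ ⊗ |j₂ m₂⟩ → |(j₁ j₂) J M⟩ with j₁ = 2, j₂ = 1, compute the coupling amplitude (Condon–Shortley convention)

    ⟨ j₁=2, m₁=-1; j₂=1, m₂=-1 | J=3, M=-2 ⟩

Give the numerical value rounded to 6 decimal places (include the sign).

triangle: 0!*4!*2!/7! = 48/5040
(j±m)!: 1!*3!*0!*2!*1!*5! = 1440
prefactor² = (2J+1)*Δ*N² = 96
  k=0: +1/(0!*0!*3!*0!*1!*2!) = 1/12
Σ = 1/12  ⇒  CG² = 96*1/12² = 2/3
CG = +√(2/3) = +0.816497

+√(2/3) ≈ +0.816497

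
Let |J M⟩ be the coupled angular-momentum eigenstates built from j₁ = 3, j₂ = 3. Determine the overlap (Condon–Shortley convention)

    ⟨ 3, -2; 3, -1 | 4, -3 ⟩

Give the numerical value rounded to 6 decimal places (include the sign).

√[9·2!4!4!/11! · 1!5!2!4!1!7!] = √(82944/11)
  +(−1)^1/∏(1,1,4,1,0,3)! = -1/144  (running -1/144)
  +(−1)^2/∏(2,0,3,0,1,4)! = 1/288  (running -1/288)
⟨..|..⟩ = √(82944/11)·(-1/288) = -0.301511

-0.301511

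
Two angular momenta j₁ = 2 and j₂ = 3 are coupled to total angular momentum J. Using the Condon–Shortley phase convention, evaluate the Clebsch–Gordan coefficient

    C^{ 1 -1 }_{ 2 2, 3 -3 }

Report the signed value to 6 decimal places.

√[3·4!0!2!/7! · 4!0!0!6!0!2!] = √(6912/7)
  +(−1)^0/∏(0,4,0,0,0,2)! = 1/48  (running 1/48)
⟨..|..⟩ = √(6912/7)·(1/48) = +0.654654

+0.654654  (= +√(3/7))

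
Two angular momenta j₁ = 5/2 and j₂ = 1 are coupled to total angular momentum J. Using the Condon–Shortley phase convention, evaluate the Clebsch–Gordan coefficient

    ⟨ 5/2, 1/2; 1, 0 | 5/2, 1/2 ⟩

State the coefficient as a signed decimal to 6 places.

j₁+j₂−J=1  J+j₁−j₂=4  J−j₁+j₂=1  j₁+j₂+J+1=7
(j₁±m₁, j₂±m₂, J±M) = (3,2,1,1,3,2)
P² = 144/35
sum k=0..1:
  [0] +1/4 = 1/4
  [1] −1/6 = -1/6
S = 1/12
C² = P²·S² = 1/35 ; C = +0.169031

+0.169031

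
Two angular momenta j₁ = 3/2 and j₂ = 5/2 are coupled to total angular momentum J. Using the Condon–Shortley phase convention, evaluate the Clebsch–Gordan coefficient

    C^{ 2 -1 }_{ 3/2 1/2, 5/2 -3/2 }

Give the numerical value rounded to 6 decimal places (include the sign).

j₁+j₂−J=2  J+j₁−j₂=1  J−j₁+j₂=3  j₁+j₂+J+1=7
(j₁±m₁, j₂±m₂, J±M) = (2,1,1,4,1,3)
P² = 24/7
sum k=0..1:
  [0] +1/4 = 1/4
  [1] −1/6 = -1/6
S = 1/12
C² = P²·S² = 1/42 ; C = +0.154303

+0.154303  (= +√(1/42))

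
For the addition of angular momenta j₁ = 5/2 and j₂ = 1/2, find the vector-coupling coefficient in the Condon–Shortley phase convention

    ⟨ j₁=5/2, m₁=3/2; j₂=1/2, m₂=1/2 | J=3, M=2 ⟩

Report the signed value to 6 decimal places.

j₁+j₂−J=0  J+j₁−j₂=5  J−j₁+j₂=1  j₁+j₂+J+1=7
(j₁±m₁, j₂±m₂, J±M) = (4,1,1,0,5,1)
P² = 480
sum k=0..0:
  [0] +1/24 = 1/24
S = 1/24
C² = P²·S² = 5/6 ; C = +0.912871

+√(5/6) = +0.912871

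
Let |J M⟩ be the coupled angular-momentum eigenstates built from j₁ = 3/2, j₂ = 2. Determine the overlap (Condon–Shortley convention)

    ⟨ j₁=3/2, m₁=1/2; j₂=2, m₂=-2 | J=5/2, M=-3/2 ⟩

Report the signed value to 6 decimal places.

+√(16/35) ≈ +0.676123

√[6·1!2!3!/7! · 2!1!0!4!1!4!] = √(576/35)
  +(−1)^0/∏(0,1,1,0,1,3)! = 1/6  (running 1/6)
⟨..|..⟩ = √(576/35)·(1/6) = +0.676123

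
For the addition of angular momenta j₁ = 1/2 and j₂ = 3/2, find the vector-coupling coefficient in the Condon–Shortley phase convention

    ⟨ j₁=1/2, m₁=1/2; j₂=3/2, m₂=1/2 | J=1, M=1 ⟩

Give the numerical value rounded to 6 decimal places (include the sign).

+√(1/4) = +0.500000

triangle: 1!·0!·2!/4! = 2/24
(j±m)!: 1!·0!·2!·1!·2!·0! = 4
prefactor² = (2J+1)·Δ·N² = 1
  k=0: +1/(0!·1!·0!·2!·0!·0!) = 1/2
Σ = 1/2  ⇒  CG² = 1·1/2² = 1/4
CG = +√(1/4) = +0.500000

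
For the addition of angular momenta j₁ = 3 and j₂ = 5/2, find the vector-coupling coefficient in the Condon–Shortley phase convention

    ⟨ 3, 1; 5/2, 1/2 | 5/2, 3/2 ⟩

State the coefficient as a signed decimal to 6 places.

-0.169031  (= −√(1/35))

√[6·3!3!2!/9! · 4!2!3!2!4!1!] = √(576/35)
  +(−1)^1/∏(1,2,1,2,2,0)! = -1/8  (running -1/8)
  +(−1)^2/∏(2,1,0,1,3,1)! = 1/12  (running -1/24)
⟨..|..⟩ = √(576/35)·(-1/24) = -0.169031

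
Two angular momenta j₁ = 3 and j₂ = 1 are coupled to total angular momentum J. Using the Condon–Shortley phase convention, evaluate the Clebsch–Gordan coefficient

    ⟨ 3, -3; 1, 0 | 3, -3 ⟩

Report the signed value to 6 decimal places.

triangle: 1!*5!*1!/8! = 120/40320
(j±m)!: 0!*6!*1!*1!*0!*6! = 518400
prefactor² = (2J+1)*Δ*N² = 10800
  k=1: −1/(1!*0!*5!*0!*0!*1!) = -1/120
Σ = -1/120  ⇒  CG² = 10800*(-1/120)² = 3/4
CG = −√(3/4) = -0.866025

−√(3/4) ≈ -0.866025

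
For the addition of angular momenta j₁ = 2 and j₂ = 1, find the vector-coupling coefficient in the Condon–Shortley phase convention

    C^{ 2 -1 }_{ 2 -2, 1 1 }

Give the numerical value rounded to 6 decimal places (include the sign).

√[5·1!3!1!/6! · 0!4!2!0!1!3!] = √(12)
  +(−1)^1/∏(1,0,3,1,0,0)! = -1/6  (running -1/6)
⟨..|..⟩ = √(12)·(-1/6) = -0.577350

−√(1/3) = -0.577350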